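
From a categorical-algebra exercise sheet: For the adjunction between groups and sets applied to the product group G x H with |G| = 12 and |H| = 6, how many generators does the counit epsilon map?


The counit epsilon_K: F(U(K)) -> K of the Free-Forgetful adjunction
maps |K| generators of F(U(K)) into K. For K = G x H (the product group),
|G x H| = |G| * |H|.
Total generators mapped = 12 * 6 = 72.

72


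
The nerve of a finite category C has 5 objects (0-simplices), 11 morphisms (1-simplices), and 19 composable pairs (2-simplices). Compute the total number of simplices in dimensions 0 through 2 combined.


The 2-skeleton of the nerve N(C) consists of simplices in dimensions 0, 1, 2:
  |N(C)_0| = 5 (objects)
  |N(C)_1| = 11 (morphisms)
  |N(C)_2| = 19 (composable pairs)
Total = 5 + 11 + 19 = 35

35


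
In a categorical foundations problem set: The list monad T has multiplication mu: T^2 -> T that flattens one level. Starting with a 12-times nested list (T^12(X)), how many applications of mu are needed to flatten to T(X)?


Each application of mu: T^2 -> T removes one layer of nesting.
Starting at depth 12 (i.e., T^12(X)), we need to reach T(X).
Number of mu applications = 12 - 1 = 11

11


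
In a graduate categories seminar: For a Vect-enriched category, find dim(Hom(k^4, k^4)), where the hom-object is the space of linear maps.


In Vect-enriched categories, Hom(k^n, k^m) is the space of m x n matrices.
dim(Hom(k^4, k^4)) = 4 * 4 = 16

16


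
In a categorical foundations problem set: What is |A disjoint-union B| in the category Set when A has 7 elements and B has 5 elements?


In Set, the coproduct A + B is the disjoint union.
|A + B| = |A| + |B| = 7 + 5 = 12

12


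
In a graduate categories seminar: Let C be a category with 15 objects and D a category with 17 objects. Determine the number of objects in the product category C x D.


The product category C x D has objects that are pairs (c, d).
Number of pairs = |Ob(C)| * |Ob(D)| = 15 * 17 = 255

255


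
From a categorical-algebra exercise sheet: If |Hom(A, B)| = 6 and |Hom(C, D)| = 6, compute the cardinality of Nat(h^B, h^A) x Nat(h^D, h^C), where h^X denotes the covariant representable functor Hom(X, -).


By the Yoneda lemma, Nat(h^B, h^A) is isomorphic to Hom(A, B),
so |Nat(h^B, h^A)| = |Hom(A, B)| and |Nat(h^D, h^C)| = |Hom(C, D)|.
|Hom(A, B)| = 6, |Hom(C, D)| = 6.
|Nat(h^B, h^A) x Nat(h^D, h^C)| = 6 * 6 = 36

36


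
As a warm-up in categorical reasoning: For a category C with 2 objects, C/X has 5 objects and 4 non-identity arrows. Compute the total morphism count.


In the slice category C/X, objects are morphisms to X.
Identity morphisms: 5 (one per object of C/X).
Non-identity morphisms: 4.
Total = 5 + 4 = 9

9


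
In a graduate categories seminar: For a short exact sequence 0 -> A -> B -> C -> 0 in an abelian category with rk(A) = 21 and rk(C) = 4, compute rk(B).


For a short exact sequence 0 -> A -> B -> C -> 0,
rank is additive: rank(B) = rank(A) + rank(C).
rank(B) = 21 + 4 = 25

25


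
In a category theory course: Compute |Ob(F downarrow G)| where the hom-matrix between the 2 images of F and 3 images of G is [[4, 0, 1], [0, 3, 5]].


Objects of (F downarrow G) are triples (a, b, h: F(a)->G(b)).
The count equals the sum of all entries in the hom-matrix.
sum(row 0) = 5
sum(row 1) = 8
Grand total = 13

13


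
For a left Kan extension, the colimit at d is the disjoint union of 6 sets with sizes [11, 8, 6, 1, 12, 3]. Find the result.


Pointwise, the left Kan extension (Lan_F H)(d) is the colimit, indexed
by the comma category (F downarrow d), of H composed with the
projection (F downarrow d) -> C. Here that colimit is given
as a coproduct (disjoint union) of sets, so its cardinality is the
sum of the sizes of the summands.
Coproduct of sets with sizes: 11 + 8 + 6 + 1 + 12 + 3
= 41

41


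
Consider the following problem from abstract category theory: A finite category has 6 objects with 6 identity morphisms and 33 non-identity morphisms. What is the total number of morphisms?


Each object has an identity morphism, giving 6 identities.
Adding the 33 non-identity morphisms:
Total = 6 + 33 = 39

39


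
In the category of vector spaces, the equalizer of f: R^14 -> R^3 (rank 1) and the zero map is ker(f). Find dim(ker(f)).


The equalizer of f and the zero map is ker(f).
By the rank-nullity theorem: dim(ker(f)) = dim(domain) - rank(f).
dim(ker(f)) = 14 - 1 = 13

13


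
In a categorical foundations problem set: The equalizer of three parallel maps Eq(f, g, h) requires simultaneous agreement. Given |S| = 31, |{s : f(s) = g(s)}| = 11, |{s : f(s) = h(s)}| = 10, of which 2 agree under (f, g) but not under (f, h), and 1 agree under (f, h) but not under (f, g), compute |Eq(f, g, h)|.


Eq(f, g, h) is the triple-agreement set: points in S where all three
maps take the same value. Using inclusion-exclusion on the pairwise data:
Pair (f, g) agrees on 11 points; pair (f, h) on 10 points.
Points agreeing under (f, g) but not (f, h) = 2; under (f, h) but not (f, g) = 1.
Triple-agreement = agreement-in-(f, g) minus points that agree under (f, g) but not (f, h):
|Eq(f, g, h)| = 11 - 2 = 9
(cross-check via (f, h): 10 - 1 = 9.)

9


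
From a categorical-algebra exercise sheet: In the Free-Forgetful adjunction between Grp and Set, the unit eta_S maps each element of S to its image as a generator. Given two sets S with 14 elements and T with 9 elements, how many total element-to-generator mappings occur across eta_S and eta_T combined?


The unit eta_X: X -> U(F(X)) of the Free-Forgetful adjunction
maps each element of X to a generator of F(X). For X = S + T (disjoint
union in Set), |S + T| = |S| + |T|.
Total mappings = 14 + 9 = 23.

23


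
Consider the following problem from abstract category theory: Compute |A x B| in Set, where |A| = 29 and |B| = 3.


In Set, the product A x B is the Cartesian product.
By the universal property, |A x B| = |A| * |B|.
|A x B| = 29 * 3 = 87

87


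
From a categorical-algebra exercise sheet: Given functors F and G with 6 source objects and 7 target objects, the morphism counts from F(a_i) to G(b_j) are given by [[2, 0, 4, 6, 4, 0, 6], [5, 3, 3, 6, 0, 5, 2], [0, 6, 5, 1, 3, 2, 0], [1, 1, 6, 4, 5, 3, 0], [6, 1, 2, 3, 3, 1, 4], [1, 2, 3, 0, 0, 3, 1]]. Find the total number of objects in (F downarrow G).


Objects of (F downarrow G) are triples (a, b, h: F(a)->G(b)).
The count equals the sum of all entries in the hom-matrix.
sum(row 0) = 22
sum(row 1) = 24
sum(row 2) = 17
sum(row 3) = 20
sum(row 4) = 20
sum(row 5) = 10
Grand total = 113

113


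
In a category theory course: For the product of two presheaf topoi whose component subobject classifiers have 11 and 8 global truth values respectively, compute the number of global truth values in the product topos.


In a product of presheaf topoi E_1 x E_2, the subobject classifier
is Omega = Omega_1 x Omega_2 (componentwise), so
|Omega(top)| = |Omega_1(top_1)| * |Omega_2(top_2)|.
= 11 * 8 = 88.

88


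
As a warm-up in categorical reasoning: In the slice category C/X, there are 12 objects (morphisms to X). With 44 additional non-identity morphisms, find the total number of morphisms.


In the slice category C/X, objects are morphisms to X.
Identity morphisms: 12 (one per object of C/X).
Non-identity morphisms: 44.
Total = 12 + 44 = 56

56


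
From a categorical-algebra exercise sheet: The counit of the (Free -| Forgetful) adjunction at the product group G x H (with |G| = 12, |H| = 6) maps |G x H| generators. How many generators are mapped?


The counit epsilon_K: F(U(K)) -> K of the Free-Forgetful adjunction
maps |K| generators of F(U(K)) into K. For K = G x H (the product group),
|G x H| = |G| * |H|.
Total generators mapped = 12 * 6 = 72.

72


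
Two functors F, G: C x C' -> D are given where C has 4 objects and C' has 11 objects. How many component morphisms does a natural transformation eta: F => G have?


A natural transformation eta: F => G assigns one component morphism per
object of the domain category.
The domain is the product category C x C', so
|Ob(C x C')| = |Ob(C)| * |Ob(C')| = 4 * 11 = 44.
Therefore eta has 44 component morphisms.

44


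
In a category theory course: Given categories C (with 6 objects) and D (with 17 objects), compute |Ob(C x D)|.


The product category C x D has objects that are pairs (c, d).
Number of pairs = |Ob(C)| * |Ob(D)| = 6 * 17 = 102

102


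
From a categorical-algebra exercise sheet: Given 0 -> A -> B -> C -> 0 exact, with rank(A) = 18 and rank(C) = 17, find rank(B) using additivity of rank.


For a short exact sequence 0 -> A -> B -> C -> 0,
rank is additive: rank(B) = rank(A) + rank(C).
rank(B) = 18 + 17 = 35

35


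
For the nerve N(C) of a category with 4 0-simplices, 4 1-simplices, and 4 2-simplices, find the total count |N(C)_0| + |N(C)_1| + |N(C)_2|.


The 2-skeleton of the nerve N(C) consists of simplices in dimensions 0, 1, 2:
  |N(C)_0| = 4 (objects)
  |N(C)_1| = 4 (morphisms)
  |N(C)_2| = 4 (composable pairs)
Total = 4 + 4 + 4 = 12

12


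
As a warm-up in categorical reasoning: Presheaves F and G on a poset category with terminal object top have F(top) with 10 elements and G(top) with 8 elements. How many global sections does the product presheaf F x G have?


Global sections of a presheaf on a poset with terminal top satisfy
Gamma(H) ~ H(top). Presheaves admit pointwise products, so
(F x G)(top) = F(top) x G(top) (Cartesian product).
|Gamma(F x G)| = |F(top)| * |G(top)| = 10 * 8 = 80.

80


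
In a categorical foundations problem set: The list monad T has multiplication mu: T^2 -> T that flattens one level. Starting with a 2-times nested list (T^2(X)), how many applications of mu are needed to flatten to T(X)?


Each application of mu: T^2 -> T removes one layer of nesting.
Starting at depth 2 (i.e., T^2(X)), we need to reach T(X).
Number of mu applications = 2 - 1 = 1

1


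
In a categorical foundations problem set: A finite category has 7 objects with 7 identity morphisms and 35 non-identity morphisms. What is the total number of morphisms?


Each object has an identity morphism, giving 7 identities.
Adding the 35 non-identity morphisms:
Total = 7 + 35 = 42

42


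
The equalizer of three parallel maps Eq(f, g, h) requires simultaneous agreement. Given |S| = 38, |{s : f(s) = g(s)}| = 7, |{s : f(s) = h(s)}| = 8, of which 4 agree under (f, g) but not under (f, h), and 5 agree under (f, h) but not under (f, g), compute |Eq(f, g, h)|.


Eq(f, g, h) is the triple-agreement set: points in S where all three
maps take the same value. Using inclusion-exclusion on the pairwise data:
Pair (f, g) agrees on 7 points; pair (f, h) on 8 points.
Points agreeing under (f, g) but not (f, h) = 4; under (f, h) but not (f, g) = 5.
Triple-agreement = agreement-in-(f, g) minus points that agree under (f, g) but not (f, h):
|Eq(f, g, h)| = 7 - 4 = 3
(cross-check via (f, h): 8 - 5 = 3.)

3


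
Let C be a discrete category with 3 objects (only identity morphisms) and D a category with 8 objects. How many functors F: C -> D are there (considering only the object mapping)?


A functor from a discrete category C to D is determined by
where each object maps. Each of the 3 objects of C can map
to any of the 8 objects of D independently.
Number of functors = 8^3 = 512

512


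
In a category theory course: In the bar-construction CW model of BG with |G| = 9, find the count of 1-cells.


In the bar-construction CW model of BG, the n-cells are indexed by
n-tuples [g_1|...|g_n] of non-identity elements of G (degenerate
simplices with some g_i = e do not contribute cells), so there are
(|G| - 1)^n n-cells.
For dim = 1 with |G| = 9:
cells = (9 - 1)^1 = 8^1 = 8

8


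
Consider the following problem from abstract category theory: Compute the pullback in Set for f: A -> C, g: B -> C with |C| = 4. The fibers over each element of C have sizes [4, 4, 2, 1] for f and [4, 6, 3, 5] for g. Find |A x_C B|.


The pullback A x_C B consists of pairs (a, b) with f(a) = g(b).
For each element c in C, the fiber product has |f^-1(c)| * |g^-1(c)| elements.
Summing over C: 4 * 4 + 4 * 6 + 2 * 3 + 1 * 5
= 16 + 24 + 6 + 5 = 51

51


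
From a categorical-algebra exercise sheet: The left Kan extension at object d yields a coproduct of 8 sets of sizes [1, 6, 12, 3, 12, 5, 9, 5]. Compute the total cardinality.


Pointwise, the left Kan extension (Lan_F H)(d) is the colimit, indexed
by the comma category (F downarrow d), of H composed with the
projection (F downarrow d) -> C. Here that colimit is given
as a coproduct (disjoint union) of sets, so its cardinality is the
sum of the sizes of the summands.
Coproduct of sets with sizes: 1 + 6 + 12 + 3 + 12 + 5 + 9 + 5
= 53

53


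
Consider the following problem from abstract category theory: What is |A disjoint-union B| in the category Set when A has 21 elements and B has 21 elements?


In Set, the coproduct A + B is the disjoint union.
|A + B| = |A| + |B| = 21 + 21 = 42

42


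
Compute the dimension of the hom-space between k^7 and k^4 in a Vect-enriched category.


In Vect-enriched categories, Hom(k^n, k^m) is the space of m x n matrices.
dim(Hom(k^7, k^4)) = 4 * 7 = 28

28


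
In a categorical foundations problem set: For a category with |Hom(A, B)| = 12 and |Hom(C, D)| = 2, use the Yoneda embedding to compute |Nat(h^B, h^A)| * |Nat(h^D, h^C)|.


By the Yoneda lemma, Nat(h^B, h^A) is isomorphic to Hom(A, B),
so |Nat(h^B, h^A)| = |Hom(A, B)| and |Nat(h^D, h^C)| = |Hom(C, D)|.
|Hom(A, B)| = 12, |Hom(C, D)| = 2.
|Nat(h^B, h^A) x Nat(h^D, h^C)| = 12 * 2 = 24

24


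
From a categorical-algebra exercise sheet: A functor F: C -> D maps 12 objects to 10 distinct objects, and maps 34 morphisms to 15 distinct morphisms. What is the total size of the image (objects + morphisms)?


The image of F consists of distinct objects and distinct morphisms.
|Im(F)| on objects = 10
|Im(F)| on morphisms = 15
Total image cardinality = 10 + 15 = 25

25


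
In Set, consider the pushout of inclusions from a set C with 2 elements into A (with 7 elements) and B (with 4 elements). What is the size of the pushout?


The pushout A +_C B identifies the images of C in A and B.
|A +_C B| = |A| + |B| - |C| (for injections).
= 7 + 4 - 2 = 9

9


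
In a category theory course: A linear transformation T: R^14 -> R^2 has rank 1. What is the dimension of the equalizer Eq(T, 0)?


The equalizer of f and the zero map is ker(f).
By the rank-nullity theorem: dim(ker(f)) = dim(domain) - rank(f).
dim(ker(f)) = 14 - 1 = 13

13


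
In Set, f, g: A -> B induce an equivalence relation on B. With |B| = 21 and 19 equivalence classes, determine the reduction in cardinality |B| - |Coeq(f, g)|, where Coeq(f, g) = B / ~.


The coequalizer Coeq(f, g) = B / ~ has one element per equivalence class.
|B| = 21, |Coeq(f, g)| = 19.
|B| - |Coeq(f, g)| = 21 - 19 = 2.

2


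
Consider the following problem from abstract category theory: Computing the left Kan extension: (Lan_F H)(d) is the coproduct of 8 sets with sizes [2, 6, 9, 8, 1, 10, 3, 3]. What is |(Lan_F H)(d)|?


Pointwise, the left Kan extension (Lan_F H)(d) is the colimit, indexed
by the comma category (F downarrow d), of H composed with the
projection (F downarrow d) -> C. Here that colimit is given
as a coproduct (disjoint union) of sets, so its cardinality is the
sum of the sizes of the summands.
Coproduct of sets with sizes: 2 + 6 + 9 + 8 + 1 + 10 + 3 + 3
= 42

42


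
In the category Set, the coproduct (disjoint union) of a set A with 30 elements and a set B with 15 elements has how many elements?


In Set, the coproduct A + B is the disjoint union.
|A + B| = |A| + |B| = 30 + 15 = 45

45


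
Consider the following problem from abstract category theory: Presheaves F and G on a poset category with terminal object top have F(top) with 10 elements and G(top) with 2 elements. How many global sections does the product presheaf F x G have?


Global sections of a presheaf on a poset with terminal top satisfy
Gamma(H) ~ H(top). Presheaves admit pointwise products, so
(F x G)(top) = F(top) x G(top) (Cartesian product).
|Gamma(F x G)| = |F(top)| * |G(top)| = 10 * 2 = 20.

20


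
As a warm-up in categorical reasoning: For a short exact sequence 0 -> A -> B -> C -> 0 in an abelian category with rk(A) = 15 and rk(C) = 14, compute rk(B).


For a short exact sequence 0 -> A -> B -> C -> 0,
rank is additive: rank(B) = rank(A) + rank(C).
rank(B) = 15 + 14 = 29

29


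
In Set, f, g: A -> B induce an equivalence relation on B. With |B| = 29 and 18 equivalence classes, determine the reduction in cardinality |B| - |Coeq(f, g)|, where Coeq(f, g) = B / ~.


The coequalizer Coeq(f, g) = B / ~ has one element per equivalence class.
|B| = 29, |Coeq(f, g)| = 18.
|B| - |Coeq(f, g)| = 29 - 18 = 11.

11


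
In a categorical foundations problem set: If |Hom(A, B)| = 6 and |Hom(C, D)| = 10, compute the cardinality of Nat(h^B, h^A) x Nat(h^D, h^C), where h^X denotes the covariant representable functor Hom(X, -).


By the Yoneda lemma, Nat(h^B, h^A) is isomorphic to Hom(A, B),
so |Nat(h^B, h^A)| = |Hom(A, B)| and |Nat(h^D, h^C)| = |Hom(C, D)|.
|Hom(A, B)| = 6, |Hom(C, D)| = 10.
|Nat(h^B, h^A) x Nat(h^D, h^C)| = 6 * 10 = 60

60


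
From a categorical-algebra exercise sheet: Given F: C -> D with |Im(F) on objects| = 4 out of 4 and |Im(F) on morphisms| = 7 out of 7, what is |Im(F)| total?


The image of F consists of distinct objects and distinct morphisms.
|Im(F)| on objects = 4
|Im(F)| on morphisms = 7
Total image cardinality = 4 + 7 = 11

11


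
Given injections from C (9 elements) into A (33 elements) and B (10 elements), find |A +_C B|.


The pushout A +_C B identifies the images of C in A and B.
|A +_C B| = |A| + |B| - |C| (for injections).
= 33 + 10 - 9 = 34

34


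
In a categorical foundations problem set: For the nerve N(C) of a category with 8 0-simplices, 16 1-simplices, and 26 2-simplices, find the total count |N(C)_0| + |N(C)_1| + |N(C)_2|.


The 2-skeleton of the nerve N(C) consists of simplices in dimensions 0, 1, 2:
  |N(C)_0| = 8 (objects)
  |N(C)_1| = 16 (morphisms)
  |N(C)_2| = 26 (composable pairs)
Total = 8 + 16 + 26 = 50

50


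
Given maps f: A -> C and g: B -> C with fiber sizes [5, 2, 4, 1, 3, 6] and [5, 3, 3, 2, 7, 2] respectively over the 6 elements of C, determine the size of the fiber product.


The pullback A x_C B consists of pairs (a, b) with f(a) = g(b).
For each element c in C, the fiber product has |f^-1(c)| * |g^-1(c)| elements.
Summing over C: 5 * 5 + 2 * 3 + 4 * 3 + 1 * 2 + 3 * 7 + 6 * 2
= 25 + 6 + 12 + 2 + 21 + 12 = 78

78


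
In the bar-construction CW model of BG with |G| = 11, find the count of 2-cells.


In the bar-construction CW model of BG, the n-cells are indexed by
n-tuples [g_1|...|g_n] of non-identity elements of G (degenerate
simplices with some g_i = e do not contribute cells), so there are
(|G| - 1)^n n-cells.
For dim = 2 with |G| = 11:
cells = (11 - 1)^2 = 10^2 = 100

100


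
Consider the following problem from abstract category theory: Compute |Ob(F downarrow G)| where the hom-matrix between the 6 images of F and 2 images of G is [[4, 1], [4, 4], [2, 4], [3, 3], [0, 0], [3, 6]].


Objects of (F downarrow G) are triples (a, b, h: F(a)->G(b)).
The count equals the sum of all entries in the hom-matrix.
sum(row 0) = 5
sum(row 1) = 8
sum(row 2) = 6
sum(row 3) = 6
sum(row 4) = 0
sum(row 5) = 9
Grand total = 34

34


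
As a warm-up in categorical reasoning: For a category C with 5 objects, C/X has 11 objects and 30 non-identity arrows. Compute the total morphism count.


In the slice category C/X, objects are morphisms to X.
Identity morphisms: 11 (one per object of C/X).
Non-identity morphisms: 30.
Total = 11 + 30 = 41

41


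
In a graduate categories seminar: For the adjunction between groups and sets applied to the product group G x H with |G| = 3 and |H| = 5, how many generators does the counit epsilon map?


The counit epsilon_K: F(U(K)) -> K of the Free-Forgetful adjunction
maps |K| generators of F(U(K)) into K. For K = G x H (the product group),
|G x H| = |G| * |H|.
Total generators mapped = 3 * 5 = 15.

15


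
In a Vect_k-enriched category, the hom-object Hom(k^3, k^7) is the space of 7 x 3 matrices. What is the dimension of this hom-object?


In Vect-enriched categories, Hom(k^n, k^m) is the space of m x n matrices.
dim(Hom(k^3, k^7)) = 7 * 3 = 21

21


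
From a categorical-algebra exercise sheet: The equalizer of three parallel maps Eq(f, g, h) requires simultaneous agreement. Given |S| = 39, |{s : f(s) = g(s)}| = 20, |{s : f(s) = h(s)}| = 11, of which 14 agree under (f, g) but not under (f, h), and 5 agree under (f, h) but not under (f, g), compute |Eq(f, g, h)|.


Eq(f, g, h) is the triple-agreement set: points in S where all three
maps take the same value. Using inclusion-exclusion on the pairwise data:
Pair (f, g) agrees on 20 points; pair (f, h) on 11 points.
Points agreeing under (f, g) but not (f, h) = 14; under (f, h) but not (f, g) = 5.
Triple-agreement = agreement-in-(f, g) minus points that agree under (f, g) but not (f, h):
|Eq(f, g, h)| = 20 - 14 = 6
(cross-check via (f, h): 11 - 5 = 6.)

6


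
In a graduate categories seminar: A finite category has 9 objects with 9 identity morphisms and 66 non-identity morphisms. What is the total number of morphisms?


Each object has an identity morphism, giving 9 identities.
Adding the 66 non-identity morphisms:
Total = 9 + 66 = 75

75


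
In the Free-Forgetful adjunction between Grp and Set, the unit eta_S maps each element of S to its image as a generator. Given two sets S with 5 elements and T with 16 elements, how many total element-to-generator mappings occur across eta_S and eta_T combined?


The unit eta_X: X -> U(F(X)) of the Free-Forgetful adjunction
maps each element of X to a generator of F(X). For X = S + T (disjoint
union in Set), |S + T| = |S| + |T|.
Total mappings = 5 + 16 = 21.

21


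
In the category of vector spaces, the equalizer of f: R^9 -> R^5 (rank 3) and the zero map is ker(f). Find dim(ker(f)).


The equalizer of f and the zero map is ker(f).
By the rank-nullity theorem: dim(ker(f)) = dim(domain) - rank(f).
dim(ker(f)) = 9 - 3 = 6

6


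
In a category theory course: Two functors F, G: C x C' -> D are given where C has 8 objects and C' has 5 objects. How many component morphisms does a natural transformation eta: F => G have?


A natural transformation eta: F => G assigns one component morphism per
object of the domain category.
The domain is the product category C x C', so
|Ob(C x C')| = |Ob(C)| * |Ob(C')| = 8 * 5 = 40.
Therefore eta has 40 component morphisms.

40


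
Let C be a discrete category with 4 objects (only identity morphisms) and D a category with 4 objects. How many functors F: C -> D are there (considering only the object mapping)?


A functor from a discrete category C to D is determined by
where each object maps. Each of the 4 objects of C can map
to any of the 4 objects of D independently.
Number of functors = 4^4 = 256

256


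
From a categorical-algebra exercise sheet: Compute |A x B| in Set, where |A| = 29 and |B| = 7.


In Set, the product A x B is the Cartesian product.
By the universal property, |A x B| = |A| * |B|.
|A x B| = 29 * 7 = 203

203


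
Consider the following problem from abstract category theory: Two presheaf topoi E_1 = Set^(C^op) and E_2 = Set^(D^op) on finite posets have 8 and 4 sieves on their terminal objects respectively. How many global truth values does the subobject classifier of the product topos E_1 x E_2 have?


In a product of presheaf topoi E_1 x E_2, the subobject classifier
is Omega = Omega_1 x Omega_2 (componentwise), so
|Omega(top)| = |Omega_1(top_1)| * |Omega_2(top_2)|.
= 8 * 4 = 32.

32


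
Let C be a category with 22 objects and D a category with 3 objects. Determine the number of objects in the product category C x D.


The product category C x D has objects that are pairs (c, d).
Number of pairs = |Ob(C)| * |Ob(D)| = 22 * 3 = 66

66


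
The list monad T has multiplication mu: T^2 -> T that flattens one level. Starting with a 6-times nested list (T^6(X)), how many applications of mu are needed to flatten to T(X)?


Each application of mu: T^2 -> T removes one layer of nesting.
Starting at depth 6 (i.e., T^6(X)), we need to reach T(X).
Number of mu applications = 6 - 1 = 5

5


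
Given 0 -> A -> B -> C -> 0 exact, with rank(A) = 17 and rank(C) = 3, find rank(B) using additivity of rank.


For a short exact sequence 0 -> A -> B -> C -> 0,
rank is additive: rank(B) = rank(A) + rank(C).
rank(B) = 17 + 3 = 20

20


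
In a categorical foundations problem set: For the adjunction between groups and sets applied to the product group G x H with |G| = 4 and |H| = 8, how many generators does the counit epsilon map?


The counit epsilon_K: F(U(K)) -> K of the Free-Forgetful adjunction
maps |K| generators of F(U(K)) into K. For K = G x H (the product group),
|G x H| = |G| * |H|.
Total generators mapped = 4 * 8 = 32.

32


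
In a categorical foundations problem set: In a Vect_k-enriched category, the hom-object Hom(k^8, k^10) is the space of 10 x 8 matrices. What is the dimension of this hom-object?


In Vect-enriched categories, Hom(k^n, k^m) is the space of m x n matrices.
dim(Hom(k^8, k^10)) = 10 * 8 = 80

80


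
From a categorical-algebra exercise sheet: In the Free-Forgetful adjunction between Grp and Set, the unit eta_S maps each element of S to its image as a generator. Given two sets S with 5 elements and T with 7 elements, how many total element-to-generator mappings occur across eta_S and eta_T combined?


The unit eta_X: X -> U(F(X)) of the Free-Forgetful adjunction
maps each element of X to a generator of F(X). For X = S + T (disjoint
union in Set), |S + T| = |S| + |T|.
Total mappings = 5 + 7 = 12.

12


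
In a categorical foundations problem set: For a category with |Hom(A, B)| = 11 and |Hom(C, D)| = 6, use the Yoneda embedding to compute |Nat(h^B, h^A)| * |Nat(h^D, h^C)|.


By the Yoneda lemma, Nat(h^B, h^A) is isomorphic to Hom(A, B),
so |Nat(h^B, h^A)| = |Hom(A, B)| and |Nat(h^D, h^C)| = |Hom(C, D)|.
|Hom(A, B)| = 11, |Hom(C, D)| = 6.
|Nat(h^B, h^A) x Nat(h^D, h^C)| = 11 * 6 = 66

66


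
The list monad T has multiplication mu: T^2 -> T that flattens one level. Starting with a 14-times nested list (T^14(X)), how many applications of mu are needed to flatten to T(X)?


Each application of mu: T^2 -> T removes one layer of nesting.
Starting at depth 14 (i.e., T^14(X)), we need to reach T(X).
Number of mu applications = 14 - 1 = 13

13


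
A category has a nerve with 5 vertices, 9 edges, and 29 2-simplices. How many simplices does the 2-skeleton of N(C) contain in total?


The 2-skeleton of the nerve N(C) consists of simplices in dimensions 0, 1, 2:
  |N(C)_0| = 5 (objects)
  |N(C)_1| = 9 (morphisms)
  |N(C)_2| = 29 (composable pairs)
Total = 5 + 9 + 29 = 43

43


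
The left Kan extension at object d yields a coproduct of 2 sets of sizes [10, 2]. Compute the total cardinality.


Pointwise, the left Kan extension (Lan_F H)(d) is the colimit, indexed
by the comma category (F downarrow d), of H composed with the
projection (F downarrow d) -> C. Here that colimit is given
as a coproduct (disjoint union) of sets, so its cardinality is the
sum of the sizes of the summands.
Coproduct of sets with sizes: 10 + 2
= 12

12


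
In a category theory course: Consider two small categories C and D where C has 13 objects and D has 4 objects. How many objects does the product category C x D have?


The product category C x D has objects that are pairs (c, d).
Number of pairs = |Ob(C)| * |Ob(D)| = 13 * 4 = 52

52


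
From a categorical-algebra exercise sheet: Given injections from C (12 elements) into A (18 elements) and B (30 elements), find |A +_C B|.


The pushout A +_C B identifies the images of C in A and B.
|A +_C B| = |A| + |B| - |C| (for injections).
= 18 + 30 - 12 = 36

36


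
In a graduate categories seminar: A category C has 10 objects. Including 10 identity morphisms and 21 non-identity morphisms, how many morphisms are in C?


Each object has an identity morphism, giving 10 identities.
Adding the 21 non-identity morphisms:
Total = 10 + 21 = 31

31


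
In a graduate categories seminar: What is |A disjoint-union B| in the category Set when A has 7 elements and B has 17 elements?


In Set, the coproduct A + B is the disjoint union.
|A + B| = |A| + |B| = 7 + 17 = 24

24


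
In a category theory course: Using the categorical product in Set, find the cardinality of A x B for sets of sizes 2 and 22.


In Set, the product A x B is the Cartesian product.
By the universal property, |A x B| = |A| * |B|.
|A x B| = 2 * 22 = 44

44


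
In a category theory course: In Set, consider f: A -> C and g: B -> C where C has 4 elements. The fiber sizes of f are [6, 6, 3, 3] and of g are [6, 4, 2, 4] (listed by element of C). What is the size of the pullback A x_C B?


The pullback A x_C B consists of pairs (a, b) with f(a) = g(b).
For each element c in C, the fiber product has |f^-1(c)| * |g^-1(c)| elements.
Summing over C: 6 * 6 + 6 * 4 + 3 * 2 + 3 * 4
= 36 + 24 + 6 + 12 = 78

78


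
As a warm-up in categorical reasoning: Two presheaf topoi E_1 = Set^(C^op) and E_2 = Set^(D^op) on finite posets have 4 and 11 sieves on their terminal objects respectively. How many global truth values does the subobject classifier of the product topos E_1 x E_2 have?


In a product of presheaf topoi E_1 x E_2, the subobject classifier
is Omega = Omega_1 x Omega_2 (componentwise), so
|Omega(top)| = |Omega_1(top_1)| * |Omega_2(top_2)|.
= 4 * 11 = 44.

44


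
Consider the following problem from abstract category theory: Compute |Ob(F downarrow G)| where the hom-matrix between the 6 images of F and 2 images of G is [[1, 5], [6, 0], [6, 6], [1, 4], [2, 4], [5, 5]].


Objects of (F downarrow G) are triples (a, b, h: F(a)->G(b)).
The count equals the sum of all entries in the hom-matrix.
sum(row 0) = 6
sum(row 1) = 6
sum(row 2) = 12
sum(row 3) = 5
sum(row 4) = 6
sum(row 5) = 10
Grand total = 45

45


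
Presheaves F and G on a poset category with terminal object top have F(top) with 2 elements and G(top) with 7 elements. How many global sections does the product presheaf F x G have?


Global sections of a presheaf on a poset with terminal top satisfy
Gamma(H) ~ H(top). Presheaves admit pointwise products, so
(F x G)(top) = F(top) x G(top) (Cartesian product).
|Gamma(F x G)| = |F(top)| * |G(top)| = 2 * 7 = 14.

14


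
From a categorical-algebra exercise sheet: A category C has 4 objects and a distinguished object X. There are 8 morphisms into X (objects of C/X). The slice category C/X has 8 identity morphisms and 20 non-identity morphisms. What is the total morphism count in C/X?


In the slice category C/X, objects are morphisms to X.
Identity morphisms: 8 (one per object of C/X).
Non-identity morphisms: 20.
Total = 8 + 20 = 28

28


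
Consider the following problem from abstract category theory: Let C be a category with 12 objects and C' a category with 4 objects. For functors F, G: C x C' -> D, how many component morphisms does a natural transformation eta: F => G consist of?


A natural transformation eta: F => G assigns one component morphism per
object of the domain category.
The domain is the product category C x C', so
|Ob(C x C')| = |Ob(C)| * |Ob(C')| = 12 * 4 = 48.
Therefore eta has 48 component morphisms.

48


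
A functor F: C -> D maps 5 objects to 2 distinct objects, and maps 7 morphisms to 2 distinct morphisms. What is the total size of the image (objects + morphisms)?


The image of F consists of distinct objects and distinct morphisms.
|Im(F)| on objects = 2
|Im(F)| on morphisms = 2
Total image cardinality = 2 + 2 = 4

4


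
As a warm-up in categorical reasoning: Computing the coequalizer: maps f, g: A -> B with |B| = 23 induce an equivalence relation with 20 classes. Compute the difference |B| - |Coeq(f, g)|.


The coequalizer Coeq(f, g) = B / ~ has one element per equivalence class.
|B| = 23, |Coeq(f, g)| = 20.
|B| - |Coeq(f, g)| = 23 - 20 = 3.

3


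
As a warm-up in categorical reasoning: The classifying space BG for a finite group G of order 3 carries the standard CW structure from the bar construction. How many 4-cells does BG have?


In the bar-construction CW model of BG, the n-cells are indexed by
n-tuples [g_1|...|g_n] of non-identity elements of G (degenerate
simplices with some g_i = e do not contribute cells), so there are
(|G| - 1)^n n-cells.
For dim = 4 with |G| = 3:
cells = (3 - 1)^4 = 2^4 = 16

16


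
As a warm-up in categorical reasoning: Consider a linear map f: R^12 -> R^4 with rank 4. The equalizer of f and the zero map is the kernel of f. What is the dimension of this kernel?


The equalizer of f and the zero map is ker(f).
By the rank-nullity theorem: dim(ker(f)) = dim(domain) - rank(f).
dim(ker(f)) = 12 - 4 = 8

8


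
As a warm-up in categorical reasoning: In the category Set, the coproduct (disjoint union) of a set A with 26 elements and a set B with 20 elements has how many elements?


In Set, the coproduct A + B is the disjoint union.
|A + B| = |A| + |B| = 26 + 20 = 46

46


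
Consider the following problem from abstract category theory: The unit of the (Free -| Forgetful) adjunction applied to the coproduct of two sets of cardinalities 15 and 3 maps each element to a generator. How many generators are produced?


The unit eta_X: X -> U(F(X)) of the Free-Forgetful adjunction
maps each element of X to a generator of F(X). For X = S + T (disjoint
union in Set), |S + T| = |S| + |T|.
Total mappings = 15 + 3 = 18.

18


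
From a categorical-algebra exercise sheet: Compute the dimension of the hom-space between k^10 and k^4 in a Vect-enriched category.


In Vect-enriched categories, Hom(k^n, k^m) is the space of m x n matrices.
dim(Hom(k^10, k^4)) = 4 * 10 = 40

40


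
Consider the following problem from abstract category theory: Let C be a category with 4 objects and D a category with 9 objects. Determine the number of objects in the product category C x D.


The product category C x D has objects that are pairs (c, d).
Number of pairs = |Ob(C)| * |Ob(D)| = 4 * 9 = 36

36


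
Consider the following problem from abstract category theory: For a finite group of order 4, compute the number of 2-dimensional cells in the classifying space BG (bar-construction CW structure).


In the bar-construction CW model of BG, the n-cells are indexed by
n-tuples [g_1|...|g_n] of non-identity elements of G (degenerate
simplices with some g_i = e do not contribute cells), so there are
(|G| - 1)^n n-cells.
For dim = 2 with |G| = 4:
cells = (4 - 1)^2 = 3^2 = 9

9


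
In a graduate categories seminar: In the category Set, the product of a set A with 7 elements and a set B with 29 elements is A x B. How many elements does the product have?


In Set, the product A x B is the Cartesian product.
By the universal property, |A x B| = |A| * |B|.
|A x B| = 7 * 29 = 203

203


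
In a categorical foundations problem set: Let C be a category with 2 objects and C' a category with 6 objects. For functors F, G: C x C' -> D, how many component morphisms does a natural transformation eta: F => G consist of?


A natural transformation eta: F => G assigns one component morphism per
object of the domain category.
The domain is the product category C x C', so
|Ob(C x C')| = |Ob(C)| * |Ob(C')| = 2 * 6 = 12.
Therefore eta has 12 component morphisms.

12


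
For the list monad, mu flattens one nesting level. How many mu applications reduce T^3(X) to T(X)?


Each application of mu: T^2 -> T removes one layer of nesting.
Starting at depth 3 (i.e., T^3(X)), we need to reach T(X).
Number of mu applications = 3 - 1 = 2

2


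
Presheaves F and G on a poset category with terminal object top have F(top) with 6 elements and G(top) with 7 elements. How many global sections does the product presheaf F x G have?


Global sections of a presheaf on a poset with terminal top satisfy
Gamma(H) ~ H(top). Presheaves admit pointwise products, so
(F x G)(top) = F(top) x G(top) (Cartesian product).
|Gamma(F x G)| = |F(top)| * |G(top)| = 6 * 7 = 42.

42


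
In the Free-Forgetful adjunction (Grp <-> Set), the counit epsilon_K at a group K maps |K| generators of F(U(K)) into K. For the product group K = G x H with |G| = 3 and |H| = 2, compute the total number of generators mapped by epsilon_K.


The counit epsilon_K: F(U(K)) -> K of the Free-Forgetful adjunction
maps |K| generators of F(U(K)) into K. For K = G x H (the product group),
|G x H| = |G| * |H|.
Total generators mapped = 3 * 2 = 6.

6


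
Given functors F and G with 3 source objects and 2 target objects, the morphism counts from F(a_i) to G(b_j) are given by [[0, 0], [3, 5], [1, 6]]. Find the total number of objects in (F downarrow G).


Objects of (F downarrow G) are triples (a, b, h: F(a)->G(b)).
The count equals the sum of all entries in the hom-matrix.
sum(row 0) = 0
sum(row 1) = 8
sum(row 2) = 7
Grand total = 15

15


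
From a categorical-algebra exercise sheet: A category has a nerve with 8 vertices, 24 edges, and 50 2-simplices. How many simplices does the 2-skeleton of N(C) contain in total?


The 2-skeleton of the nerve N(C) consists of simplices in dimensions 0, 1, 2:
  |N(C)_0| = 8 (objects)
  |N(C)_1| = 24 (morphisms)
  |N(C)_2| = 50 (composable pairs)
Total = 8 + 24 + 50 = 82

82


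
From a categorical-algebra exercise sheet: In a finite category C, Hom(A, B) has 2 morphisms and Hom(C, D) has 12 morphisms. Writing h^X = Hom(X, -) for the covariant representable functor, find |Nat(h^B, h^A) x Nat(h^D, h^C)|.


By the Yoneda lemma, Nat(h^B, h^A) is isomorphic to Hom(A, B),
so |Nat(h^B, h^A)| = |Hom(A, B)| and |Nat(h^D, h^C)| = |Hom(C, D)|.
|Hom(A, B)| = 2, |Hom(C, D)| = 12.
|Nat(h^B, h^A) x Nat(h^D, h^C)| = 2 * 12 = 24

24


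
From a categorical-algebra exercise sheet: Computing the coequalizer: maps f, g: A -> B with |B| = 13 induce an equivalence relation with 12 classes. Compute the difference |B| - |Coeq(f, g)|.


The coequalizer Coeq(f, g) = B / ~ has one element per equivalence class.
|B| = 13, |Coeq(f, g)| = 12.
|B| - |Coeq(f, g)| = 13 - 12 = 1.

1


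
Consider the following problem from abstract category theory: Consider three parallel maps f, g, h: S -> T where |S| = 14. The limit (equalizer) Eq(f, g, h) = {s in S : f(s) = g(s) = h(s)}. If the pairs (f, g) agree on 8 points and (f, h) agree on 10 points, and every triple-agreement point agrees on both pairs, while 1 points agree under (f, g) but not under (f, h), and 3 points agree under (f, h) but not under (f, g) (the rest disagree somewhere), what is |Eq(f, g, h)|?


Eq(f, g, h) is the triple-agreement set: points in S where all three
maps take the same value. Using inclusion-exclusion on the pairwise data:
Pair (f, g) agrees on 8 points; pair (f, h) on 10 points.
Points agreeing under (f, g) but not (f, h) = 1; under (f, h) but not (f, g) = 3.
Triple-agreement = agreement-in-(f, g) minus points that agree under (f, g) but not (f, h):
|Eq(f, g, h)| = 8 - 1 = 7
(cross-check via (f, h): 10 - 3 = 7.)

7


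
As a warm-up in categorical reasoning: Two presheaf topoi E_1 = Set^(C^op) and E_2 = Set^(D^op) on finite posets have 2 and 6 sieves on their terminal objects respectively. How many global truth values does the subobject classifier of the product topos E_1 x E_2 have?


In a product of presheaf topoi E_1 x E_2, the subobject classifier
is Omega = Omega_1 x Omega_2 (componentwise), so
|Omega(top)| = |Omega_1(top_1)| * |Omega_2(top_2)|.
= 2 * 6 = 12.

12


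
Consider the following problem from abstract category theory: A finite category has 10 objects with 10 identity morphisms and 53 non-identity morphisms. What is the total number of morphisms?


Each object has an identity morphism, giving 10 identities.
Adding the 53 non-identity morphisms:
Total = 10 + 53 = 63

63
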